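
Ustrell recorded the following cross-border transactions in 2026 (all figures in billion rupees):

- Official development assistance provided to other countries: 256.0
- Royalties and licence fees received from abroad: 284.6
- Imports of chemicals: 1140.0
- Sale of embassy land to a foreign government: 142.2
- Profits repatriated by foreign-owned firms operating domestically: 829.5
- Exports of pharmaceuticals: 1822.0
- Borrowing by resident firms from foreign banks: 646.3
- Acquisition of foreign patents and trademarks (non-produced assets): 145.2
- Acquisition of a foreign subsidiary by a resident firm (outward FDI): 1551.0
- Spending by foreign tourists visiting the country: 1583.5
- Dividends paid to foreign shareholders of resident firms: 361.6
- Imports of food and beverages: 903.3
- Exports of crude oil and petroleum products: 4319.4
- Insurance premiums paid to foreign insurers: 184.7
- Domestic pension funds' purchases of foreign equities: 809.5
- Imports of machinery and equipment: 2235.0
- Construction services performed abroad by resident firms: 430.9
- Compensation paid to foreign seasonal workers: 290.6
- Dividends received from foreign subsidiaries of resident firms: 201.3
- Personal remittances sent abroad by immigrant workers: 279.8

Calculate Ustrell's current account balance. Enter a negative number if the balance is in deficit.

Goods: 4319.4 + 1822.0 - 1140.0 - 903.3 - 2235.0 = 1863.1
Services: 430.9 - 184.7 + 284.6 + 1583.5 = 2114.3
Primary income: -829.5 - 290.6 + 201.3 - 361.6 = -1280.4
Secondary income: -279.8 - 256.0 = -535.8
Current account = 1863.1 + 2114.3 + (-1280.4) + (-535.8) = 2161.2
(Excluded from the current account — capital account: sale of embassy land to a foreign government 142.2, acquisition of foreign patents and trademarks (non-produced assets) 145.2; financial account: borrowing by resident firms from foreign banks 646.3, acquisition of a foreign subsidiary by a resident firm (outward FDI) 1551.0, domestic pension funds' purchases of foreign equities 809.5.)

2161.2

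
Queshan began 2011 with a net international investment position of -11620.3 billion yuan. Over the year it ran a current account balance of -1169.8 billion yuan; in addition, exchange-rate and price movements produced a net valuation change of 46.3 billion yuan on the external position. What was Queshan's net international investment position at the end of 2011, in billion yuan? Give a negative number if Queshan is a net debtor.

-12743.8

Change in NIIP = current account + net valuation change = -1169.8 + 46.3 = -1123.5
End-of-year NIIP = -11620.3 + (-1123.5) = -12743.8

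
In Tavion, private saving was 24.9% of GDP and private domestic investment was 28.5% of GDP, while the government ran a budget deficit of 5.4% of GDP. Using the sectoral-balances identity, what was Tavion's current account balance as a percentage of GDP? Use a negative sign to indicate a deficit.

-9.0

By the sectoral-balances identity, CA = (S_private - I) + (T - G).
Private balance = 24.9 - 28.5 = -3.6
Government balance (T - G) = -5.4
CA = -3.6 + (-5.4) = -9.0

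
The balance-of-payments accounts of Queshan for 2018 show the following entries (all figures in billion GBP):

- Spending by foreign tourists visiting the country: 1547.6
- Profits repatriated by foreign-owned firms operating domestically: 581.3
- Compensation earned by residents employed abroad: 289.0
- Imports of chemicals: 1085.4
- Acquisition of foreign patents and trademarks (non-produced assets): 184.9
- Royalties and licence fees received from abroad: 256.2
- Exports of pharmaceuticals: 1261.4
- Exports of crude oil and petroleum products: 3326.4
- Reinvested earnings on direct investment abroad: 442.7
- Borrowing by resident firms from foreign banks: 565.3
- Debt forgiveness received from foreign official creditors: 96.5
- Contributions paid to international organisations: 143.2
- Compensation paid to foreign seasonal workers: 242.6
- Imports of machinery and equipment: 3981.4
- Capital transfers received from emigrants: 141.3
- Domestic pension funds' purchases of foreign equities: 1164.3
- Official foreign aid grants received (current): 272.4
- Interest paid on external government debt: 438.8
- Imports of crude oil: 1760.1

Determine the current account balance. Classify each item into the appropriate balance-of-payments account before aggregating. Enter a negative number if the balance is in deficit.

-837.1

Goods: 3326.4 + 1261.4 - 3981.4 - 1760.1 - 1085.4 = -2239.1
Services: 1547.6 + 256.2 = 1803.8
Primary income: 442.7 + 289.0 - 242.6 - 438.8 - 581.3 = -531.0
Secondary income: -143.2 + 272.4 = 129.2
Current account = (-2239.1) + 1803.8 + (-531.0) + 129.2 = -837.1
(Excluded from the current account — capital account: acquisition of foreign patents and trademarks (non-produced assets) 184.9, debt forgiveness received from foreign official creditors 96.5, capital transfers received from emigrants 141.3; financial account: borrowing by resident firms from foreign banks 565.3, domestic pension funds' purchases of foreign equities 1164.3.)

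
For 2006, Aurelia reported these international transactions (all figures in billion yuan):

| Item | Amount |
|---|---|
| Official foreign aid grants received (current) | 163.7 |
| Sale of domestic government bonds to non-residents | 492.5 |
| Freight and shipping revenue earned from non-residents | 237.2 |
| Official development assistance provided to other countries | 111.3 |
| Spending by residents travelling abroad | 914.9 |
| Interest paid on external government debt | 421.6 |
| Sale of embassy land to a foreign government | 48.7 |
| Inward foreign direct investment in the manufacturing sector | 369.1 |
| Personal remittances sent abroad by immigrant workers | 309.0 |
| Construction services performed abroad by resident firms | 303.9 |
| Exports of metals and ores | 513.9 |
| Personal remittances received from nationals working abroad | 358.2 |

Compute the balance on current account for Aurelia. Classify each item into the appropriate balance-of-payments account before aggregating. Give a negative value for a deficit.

Goods: 513.9
Services: -914.9 + 237.2 + 303.9 = -373.8
Primary income: -421.6
Secondary income: 358.2 - 111.3 - 309.0 + 163.7 = 101.6
Current account = 513.9 + (-373.8) + (-421.6) + 101.6 = -179.9
(Excluded from the current account — financial account: sale of domestic government bonds to non-residents 492.5, inward foreign direct investment in the manufacturing sector 369.1; capital account: sale of embassy land to a foreign government 48.7.)

-179.9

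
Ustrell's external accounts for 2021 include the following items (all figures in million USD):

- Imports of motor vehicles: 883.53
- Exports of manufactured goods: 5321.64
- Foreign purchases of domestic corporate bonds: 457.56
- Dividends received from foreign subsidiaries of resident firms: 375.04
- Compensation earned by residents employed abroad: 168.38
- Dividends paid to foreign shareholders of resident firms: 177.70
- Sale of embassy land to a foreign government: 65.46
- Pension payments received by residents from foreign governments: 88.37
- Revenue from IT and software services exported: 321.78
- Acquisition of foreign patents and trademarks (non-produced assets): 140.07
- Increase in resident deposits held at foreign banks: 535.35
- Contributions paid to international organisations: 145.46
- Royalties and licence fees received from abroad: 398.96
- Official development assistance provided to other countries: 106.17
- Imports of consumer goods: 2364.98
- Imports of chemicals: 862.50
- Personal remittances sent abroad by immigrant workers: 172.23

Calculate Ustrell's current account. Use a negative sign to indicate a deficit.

1961.60

Goods: -883.53 - 862.50 - 2364.98 + 5321.64 = 1210.63
Services: 398.96 + 321.78 = 720.74
Primary income: 375.04 + 168.38 - 177.70 = 365.72
Secondary income: -106.17 - 145.46 - 172.23 + 88.37 = -335.49
Current account = 1210.63 + 720.74 + 365.72 + (-335.49) = 1961.60
(Excluded from the current account — financial account: foreign purchases of domestic corporate bonds 457.56, increase in resident deposits held at foreign banks 535.35; capital account: sale of embassy land to a foreign government 65.46, acquisition of foreign patents and trademarks (non-produced assets) 140.07.)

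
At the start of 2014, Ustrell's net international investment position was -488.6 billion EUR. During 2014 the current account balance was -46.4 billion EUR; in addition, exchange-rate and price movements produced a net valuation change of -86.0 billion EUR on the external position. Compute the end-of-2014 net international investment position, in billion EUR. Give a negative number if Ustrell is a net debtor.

Change in NIIP = current account + net valuation change = -46.4 + (-86.0) = -132.4
End-of-year NIIP = -488.6 + (-132.4) = -621.0

-621.0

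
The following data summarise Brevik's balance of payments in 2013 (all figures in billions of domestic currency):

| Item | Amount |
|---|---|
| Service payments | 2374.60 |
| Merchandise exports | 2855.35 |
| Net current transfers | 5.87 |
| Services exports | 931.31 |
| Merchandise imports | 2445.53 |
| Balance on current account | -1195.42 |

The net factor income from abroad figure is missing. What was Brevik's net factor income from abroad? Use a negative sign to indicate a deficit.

Current account = goods balance + services balance + net primary income + net secondary income
Sum of the known components = -1027.60
Net factor income from abroad = CA - (known components) = -1195.42 - (-1027.60) = -167.82

-167.82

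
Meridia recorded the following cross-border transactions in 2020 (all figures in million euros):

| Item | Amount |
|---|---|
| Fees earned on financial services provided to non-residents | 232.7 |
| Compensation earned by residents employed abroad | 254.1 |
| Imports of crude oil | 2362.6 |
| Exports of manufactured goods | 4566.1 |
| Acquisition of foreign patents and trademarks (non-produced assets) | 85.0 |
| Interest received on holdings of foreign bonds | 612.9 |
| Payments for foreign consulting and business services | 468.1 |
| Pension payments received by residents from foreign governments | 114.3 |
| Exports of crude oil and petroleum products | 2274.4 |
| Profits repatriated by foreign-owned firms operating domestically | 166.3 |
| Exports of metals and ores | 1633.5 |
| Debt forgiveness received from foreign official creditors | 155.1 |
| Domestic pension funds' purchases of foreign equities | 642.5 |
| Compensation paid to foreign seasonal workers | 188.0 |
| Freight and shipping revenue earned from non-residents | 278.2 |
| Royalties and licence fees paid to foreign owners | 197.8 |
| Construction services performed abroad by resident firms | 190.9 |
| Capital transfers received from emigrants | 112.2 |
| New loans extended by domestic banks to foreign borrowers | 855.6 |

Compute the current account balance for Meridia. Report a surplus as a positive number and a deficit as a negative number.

6774.3

Goods: 1633.5 + 4566.1 - 2362.6 + 2274.4 = 6111.4
Services: 278.2 + 190.9 - 468.1 + 232.7 - 197.8 = 35.9
Primary income: -166.3 - 188.0 + 254.1 + 612.9 = 512.7
Secondary income: 114.3
Current account = 6111.4 + 35.9 + 512.7 + 114.3 = 6774.3
(Excluded from the current account — capital account: acquisition of foreign patents and trademarks (non-produced assets) 85.0, debt forgiveness received from foreign official creditors 155.1, capital transfers received from emigrants 112.2; financial account: domestic pension funds' purchases of foreign equities 642.5, new loans extended by domestic banks to foreign borrowers 855.6.)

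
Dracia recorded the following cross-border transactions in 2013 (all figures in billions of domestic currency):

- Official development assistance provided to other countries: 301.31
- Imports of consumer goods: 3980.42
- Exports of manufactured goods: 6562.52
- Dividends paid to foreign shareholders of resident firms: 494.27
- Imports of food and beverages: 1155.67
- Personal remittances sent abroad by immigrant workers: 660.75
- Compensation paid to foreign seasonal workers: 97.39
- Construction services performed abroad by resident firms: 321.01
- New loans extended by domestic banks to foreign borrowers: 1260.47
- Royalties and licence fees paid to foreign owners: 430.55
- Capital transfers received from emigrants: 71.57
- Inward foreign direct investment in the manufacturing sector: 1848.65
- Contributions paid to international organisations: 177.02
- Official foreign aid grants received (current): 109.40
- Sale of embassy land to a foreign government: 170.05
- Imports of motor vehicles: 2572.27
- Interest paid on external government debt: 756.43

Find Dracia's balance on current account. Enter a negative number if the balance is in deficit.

-3633.15

Goods: -1155.67 + 6562.52 - 3980.42 - 2572.27 = -1145.84
Services: -430.55 + 321.01 = -109.54
Primary income: -494.27 - 756.43 - 97.39 = -1348.09
Secondary income: 109.40 - 177.02 - 301.31 - 660.75 = -1029.68
Current account = (-1145.84) + (-109.54) + (-1348.09) + (-1029.68) = -3633.15
(Excluded from the current account — financial account: new loans extended by domestic banks to foreign borrowers 1260.47, inward foreign direct investment in the manufacturing sector 1848.65; capital account: capital transfers received from emigrants 71.57, sale of embassy land to a foreign government 170.05.)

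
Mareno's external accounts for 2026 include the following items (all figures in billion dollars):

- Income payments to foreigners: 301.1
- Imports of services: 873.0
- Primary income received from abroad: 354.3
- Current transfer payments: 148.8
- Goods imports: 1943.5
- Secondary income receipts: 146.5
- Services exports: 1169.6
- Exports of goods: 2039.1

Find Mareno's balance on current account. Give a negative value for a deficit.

443.1

Goods balance = 2039.1 - 1943.5 = 95.6
Services balance = 1169.6 - 873.0 = 296.6
Trade balance (goods + services) = 95.6 + 296.6 = 392.2
Net primary income = 354.3 - 301.1 = 53.2
Net secondary income = 146.5 - 148.8 = -2.3
Current account = 392.2 + 53.2 + (-2.3) = 443.1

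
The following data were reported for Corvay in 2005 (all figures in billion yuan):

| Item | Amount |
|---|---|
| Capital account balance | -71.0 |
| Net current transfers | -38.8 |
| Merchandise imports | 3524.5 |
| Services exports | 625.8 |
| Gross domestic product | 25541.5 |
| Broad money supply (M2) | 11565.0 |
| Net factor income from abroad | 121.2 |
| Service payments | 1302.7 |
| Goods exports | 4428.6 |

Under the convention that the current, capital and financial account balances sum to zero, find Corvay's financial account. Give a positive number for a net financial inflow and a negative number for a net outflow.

-238.6

Goods balance = 4428.6 - 3524.5 = 904.1
Services balance = 625.8 - 1302.7 = -676.9
Trade balance (goods + services) = 904.1 + (-676.9) = 227.2
Net primary income = 121.2
Net secondary income = -38.8
Current account = 227.2 + 121.2 + (-38.8) = 309.6
Financial account = -(309.6 + (-71.0)) = -238.6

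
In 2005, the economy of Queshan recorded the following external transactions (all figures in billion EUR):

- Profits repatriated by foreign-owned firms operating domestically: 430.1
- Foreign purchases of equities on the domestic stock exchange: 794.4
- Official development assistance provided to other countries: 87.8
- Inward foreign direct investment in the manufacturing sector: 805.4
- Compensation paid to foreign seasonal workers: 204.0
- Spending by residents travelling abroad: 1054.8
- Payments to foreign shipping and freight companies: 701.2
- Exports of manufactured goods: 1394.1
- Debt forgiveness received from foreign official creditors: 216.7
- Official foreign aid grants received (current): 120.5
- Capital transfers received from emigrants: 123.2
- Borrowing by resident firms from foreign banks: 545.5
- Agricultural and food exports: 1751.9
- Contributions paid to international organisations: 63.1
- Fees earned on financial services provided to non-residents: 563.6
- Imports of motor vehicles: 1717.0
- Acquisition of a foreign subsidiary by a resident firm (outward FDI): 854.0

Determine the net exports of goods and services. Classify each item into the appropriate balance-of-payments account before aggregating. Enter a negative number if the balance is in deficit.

236.6

Goods: -1717.0 + 1751.9 + 1394.1 = 1429.0
Services: -701.2 - 1054.8 + 563.6 = -1192.4
Trade balance = 1429.0 + (-1192.4) = 236.6
(Excluded from the trade balance — primary income: profits repatriated by foreign-owned firms operating domestically 430.1, compensation paid to foreign seasonal workers 204.0; financial account: foreign purchases of equities on the domestic stock exchange 794.4, inward foreign direct investment in the manufacturing sector 805.4, borrowing by resident firms from foreign banks 545.5, acquisition of a foreign subsidiary by a resident firm (outward FDI) 854.0; secondary income: official development assistance provided to other countries 87.8, official foreign aid grants received (current) 120.5, contributions paid to international organisations 63.1; capital account: debt forgiveness received from foreign official creditors 216.7, capital transfers received from emigrants 123.2.)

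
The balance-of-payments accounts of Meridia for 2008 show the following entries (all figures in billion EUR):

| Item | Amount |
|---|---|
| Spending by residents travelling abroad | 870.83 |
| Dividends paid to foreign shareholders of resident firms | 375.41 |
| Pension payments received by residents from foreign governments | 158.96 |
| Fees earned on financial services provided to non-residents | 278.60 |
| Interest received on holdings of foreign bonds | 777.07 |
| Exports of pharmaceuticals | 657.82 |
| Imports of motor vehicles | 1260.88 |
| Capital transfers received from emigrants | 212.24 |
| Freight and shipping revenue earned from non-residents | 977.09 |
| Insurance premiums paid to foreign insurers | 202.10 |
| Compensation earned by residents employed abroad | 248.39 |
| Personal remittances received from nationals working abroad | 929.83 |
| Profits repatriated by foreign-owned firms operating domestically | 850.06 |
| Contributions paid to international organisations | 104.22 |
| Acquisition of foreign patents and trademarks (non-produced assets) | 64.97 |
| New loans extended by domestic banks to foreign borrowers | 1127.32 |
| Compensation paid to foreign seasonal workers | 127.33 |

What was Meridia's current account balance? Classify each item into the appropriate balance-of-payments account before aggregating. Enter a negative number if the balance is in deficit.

236.93

Goods: 657.82 - 1260.88 = -603.06
Services: -202.10 + 278.60 - 870.83 + 977.09 = 182.76
Primary income: 248.39 - 850.06 - 375.41 + 777.07 - 127.33 = -327.34
Secondary income: 929.83 + 158.96 - 104.22 = 984.57
Current account = (-603.06) + 182.76 + (-327.34) + 984.57 = 236.93
(Excluded from the current account — capital account: capital transfers received from emigrants 212.24, acquisition of foreign patents and trademarks (non-produced assets) 64.97; financial account: new loans extended by domestic banks to foreign borrowers 1127.32.)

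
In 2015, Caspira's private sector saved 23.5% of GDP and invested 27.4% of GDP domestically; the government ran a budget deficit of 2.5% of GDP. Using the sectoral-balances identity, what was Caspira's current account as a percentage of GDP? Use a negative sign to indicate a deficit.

-6.4

By the sectoral-balances identity, CA = (S_private - I) + (T - G).
Private balance = 23.5 - 27.4 = -3.9
Government balance (T - G) = -2.5
CA = -3.9 + (-2.5) = -6.4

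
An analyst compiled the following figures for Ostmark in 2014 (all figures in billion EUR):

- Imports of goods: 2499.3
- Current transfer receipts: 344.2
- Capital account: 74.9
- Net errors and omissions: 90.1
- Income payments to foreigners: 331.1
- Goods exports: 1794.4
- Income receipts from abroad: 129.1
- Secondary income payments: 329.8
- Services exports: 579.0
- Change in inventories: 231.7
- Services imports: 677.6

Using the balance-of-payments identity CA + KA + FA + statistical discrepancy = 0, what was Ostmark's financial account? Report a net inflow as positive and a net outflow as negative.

Goods balance = 1794.4 - 2499.3 = -704.9
Services balance = 579.0 - 677.6 = -98.6
Trade balance (goods + services) = -704.9 + (-98.6) = -803.5
Net primary income = 129.1 - 331.1 = -202.0
Net secondary income = 344.2 - 329.8 = 14.4
Current account = -803.5 + (-202.0) + 14.4 = -991.1
Financial account = -(-991.1 + 74.9 + 90.1) = 826.1

826.1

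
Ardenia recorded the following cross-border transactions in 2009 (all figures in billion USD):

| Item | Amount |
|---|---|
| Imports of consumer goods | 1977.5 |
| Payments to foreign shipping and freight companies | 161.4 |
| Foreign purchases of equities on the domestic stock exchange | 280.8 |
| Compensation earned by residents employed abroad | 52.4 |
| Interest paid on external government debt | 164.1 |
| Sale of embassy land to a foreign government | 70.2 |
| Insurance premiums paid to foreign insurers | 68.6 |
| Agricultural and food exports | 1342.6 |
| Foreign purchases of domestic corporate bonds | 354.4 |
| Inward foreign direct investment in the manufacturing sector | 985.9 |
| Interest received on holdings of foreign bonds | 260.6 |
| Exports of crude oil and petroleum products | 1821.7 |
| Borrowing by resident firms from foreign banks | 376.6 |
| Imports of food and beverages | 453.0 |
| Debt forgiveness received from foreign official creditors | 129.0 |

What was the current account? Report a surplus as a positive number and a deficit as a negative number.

Goods: 1342.6 + 1821.7 - 1977.5 - 453.0 = 733.8
Services: -161.4 - 68.6 = -230.0
Primary income: 260.6 - 164.1 + 52.4 = 148.9
Current account = 733.8 + (-230.0) + 148.9 = 652.7
(Excluded from the current account — financial account: foreign purchases of equities on the domestic stock exchange 280.8, foreign purchases of domestic corporate bonds 354.4, inward foreign direct investment in the manufacturing sector 985.9, borrowing by resident firms from foreign banks 376.6; capital account: sale of embassy land to a foreign government 70.2, debt forgiveness received from foreign official creditors 129.0.)

652.7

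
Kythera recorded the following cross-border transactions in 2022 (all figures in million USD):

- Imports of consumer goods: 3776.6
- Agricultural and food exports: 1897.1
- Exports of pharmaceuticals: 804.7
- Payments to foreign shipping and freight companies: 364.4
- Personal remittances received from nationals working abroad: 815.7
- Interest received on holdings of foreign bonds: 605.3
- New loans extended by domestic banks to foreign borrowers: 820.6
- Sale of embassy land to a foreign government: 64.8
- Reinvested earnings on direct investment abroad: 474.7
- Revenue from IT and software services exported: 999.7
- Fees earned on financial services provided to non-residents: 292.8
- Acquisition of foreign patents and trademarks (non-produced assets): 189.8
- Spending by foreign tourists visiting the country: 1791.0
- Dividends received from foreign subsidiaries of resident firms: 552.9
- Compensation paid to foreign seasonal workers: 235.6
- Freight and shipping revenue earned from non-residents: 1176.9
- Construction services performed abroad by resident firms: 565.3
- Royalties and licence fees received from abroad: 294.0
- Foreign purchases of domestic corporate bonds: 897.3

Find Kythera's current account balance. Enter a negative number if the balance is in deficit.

Goods: -3776.6 + 804.7 + 1897.1 = -1074.8
Services: 999.7 + 1791.0 + 294.0 + 1176.9 + 292.8 + 565.3 - 364.4 = 4755.3
Primary income: 552.9 - 235.6 + 605.3 + 474.7 = 1397.3
Secondary income: 815.7
Current account = (-1074.8) + 4755.3 + 1397.3 + 815.7 = 5893.5
(Excluded from the current account — financial account: new loans extended by domestic banks to foreign borrowers 820.6, foreign purchases of domestic corporate bonds 897.3; capital account: sale of embassy land to a foreign government 64.8, acquisition of foreign patents and trademarks (non-produced assets) 189.8.)

5893.5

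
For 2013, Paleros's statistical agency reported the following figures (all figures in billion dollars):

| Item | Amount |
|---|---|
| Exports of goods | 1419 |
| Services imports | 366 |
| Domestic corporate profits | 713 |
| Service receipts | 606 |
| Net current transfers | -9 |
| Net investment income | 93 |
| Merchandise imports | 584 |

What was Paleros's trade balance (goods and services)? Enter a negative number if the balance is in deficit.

Goods balance = 1419 - 584 = 835
Services balance = 606 - 366 = 240
Trade balance (goods + services) = 835 + 240 = 1075

1075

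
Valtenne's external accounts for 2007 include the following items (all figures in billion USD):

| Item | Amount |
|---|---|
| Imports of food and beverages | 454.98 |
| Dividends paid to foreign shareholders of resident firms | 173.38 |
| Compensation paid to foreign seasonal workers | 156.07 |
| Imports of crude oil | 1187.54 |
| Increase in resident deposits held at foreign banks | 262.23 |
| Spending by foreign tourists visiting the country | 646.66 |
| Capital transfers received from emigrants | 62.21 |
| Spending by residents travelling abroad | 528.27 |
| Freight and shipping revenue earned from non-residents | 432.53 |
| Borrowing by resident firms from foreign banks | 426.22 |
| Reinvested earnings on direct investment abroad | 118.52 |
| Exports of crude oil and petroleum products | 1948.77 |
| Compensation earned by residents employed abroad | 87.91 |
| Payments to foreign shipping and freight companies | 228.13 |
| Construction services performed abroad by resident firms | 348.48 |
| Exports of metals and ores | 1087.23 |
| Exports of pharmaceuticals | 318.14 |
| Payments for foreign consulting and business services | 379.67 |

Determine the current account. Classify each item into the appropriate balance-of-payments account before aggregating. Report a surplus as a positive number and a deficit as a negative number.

1880.20

Goods: 318.14 + 1087.23 - 454.98 - 1187.54 + 1948.77 = 1711.62
Services: 646.66 - 379.67 - 228.13 - 528.27 + 348.48 + 432.53 = 291.60
Primary income: 87.91 + 118.52 - 156.07 - 173.38 = -123.02
Current account = 1711.62 + 291.60 + (-123.02) = 1880.20
(Excluded from the current account — financial account: increase in resident deposits held at foreign banks 262.23, borrowing by resident firms from foreign banks 426.22; capital account: capital transfers received from emigrants 62.21.)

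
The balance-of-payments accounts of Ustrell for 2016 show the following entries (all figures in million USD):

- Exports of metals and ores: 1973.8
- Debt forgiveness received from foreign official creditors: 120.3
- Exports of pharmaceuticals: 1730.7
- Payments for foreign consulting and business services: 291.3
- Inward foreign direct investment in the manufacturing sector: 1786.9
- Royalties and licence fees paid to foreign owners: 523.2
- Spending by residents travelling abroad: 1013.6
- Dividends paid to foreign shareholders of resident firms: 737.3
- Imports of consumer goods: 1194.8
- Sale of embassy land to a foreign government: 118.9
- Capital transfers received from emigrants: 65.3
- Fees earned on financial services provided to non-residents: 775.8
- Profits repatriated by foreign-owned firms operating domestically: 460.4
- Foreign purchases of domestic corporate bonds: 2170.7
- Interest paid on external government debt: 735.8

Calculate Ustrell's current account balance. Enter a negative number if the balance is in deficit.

-476.1

Goods: 1973.8 - 1194.8 + 1730.7 = 2509.7
Services: -1013.6 - 523.2 - 291.3 + 775.8 = -1052.3
Primary income: -460.4 - 737.3 - 735.8 = -1933.5
Current account = 2509.7 + (-1052.3) + (-1933.5) = -476.1
(Excluded from the current account — capital account: debt forgiveness received from foreign official creditors 120.3, sale of embassy land to a foreign government 118.9, capital transfers received from emigrants 65.3; financial account: inward foreign direct investment in the manufacturing sector 1786.9, foreign purchases of domestic corporate bonds 2170.7.)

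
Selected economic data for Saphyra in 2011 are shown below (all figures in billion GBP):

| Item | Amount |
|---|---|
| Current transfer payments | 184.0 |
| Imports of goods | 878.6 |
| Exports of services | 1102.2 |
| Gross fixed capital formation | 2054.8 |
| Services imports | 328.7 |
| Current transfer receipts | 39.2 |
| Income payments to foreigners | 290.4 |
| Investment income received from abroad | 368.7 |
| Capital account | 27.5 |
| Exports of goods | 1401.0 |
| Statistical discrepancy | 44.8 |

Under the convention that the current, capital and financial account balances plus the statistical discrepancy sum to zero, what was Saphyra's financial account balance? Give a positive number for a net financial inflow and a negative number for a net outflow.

-1301.7

Goods balance = 1401.0 - 878.6 = 522.4
Services balance = 1102.2 - 328.7 = 773.5
Trade balance (goods + services) = 522.4 + 773.5 = 1295.9
Net primary income = 368.7 - 290.4 = 78.3
Net secondary income = 39.2 - 184.0 = -144.8
Current account = 1295.9 + 78.3 + (-144.8) = 1229.4
Financial account = -(1229.4 + 27.5 + 44.8) = -1301.7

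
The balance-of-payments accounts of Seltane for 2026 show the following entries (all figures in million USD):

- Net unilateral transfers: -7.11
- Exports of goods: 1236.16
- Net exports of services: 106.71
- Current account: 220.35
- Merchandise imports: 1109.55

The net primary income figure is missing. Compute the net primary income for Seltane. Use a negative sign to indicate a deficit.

Current account = goods balance + services balance + net primary income + net secondary income
Sum of the known components = 226.21
Net primary income = CA - (known components) = 220.35 - 226.21 = -5.86

-5.86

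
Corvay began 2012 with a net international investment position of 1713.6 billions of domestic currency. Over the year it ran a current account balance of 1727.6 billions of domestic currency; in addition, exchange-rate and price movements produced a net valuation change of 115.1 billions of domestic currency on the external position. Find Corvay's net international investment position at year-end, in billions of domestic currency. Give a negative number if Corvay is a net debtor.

3556.3

Change in NIIP = current account + net valuation change = 1727.6 + 115.1 = 1842.7
End-of-year NIIP = 1713.6 + 1842.7 = 3556.3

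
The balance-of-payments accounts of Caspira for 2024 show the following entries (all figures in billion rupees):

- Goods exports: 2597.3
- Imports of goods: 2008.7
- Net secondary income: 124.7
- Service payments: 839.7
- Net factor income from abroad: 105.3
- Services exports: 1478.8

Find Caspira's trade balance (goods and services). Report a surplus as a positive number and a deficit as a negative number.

Goods balance = 2597.3 - 2008.7 = 588.6
Services balance = 1478.8 - 839.7 = 639.1
Trade balance (goods + services) = 588.6 + 639.1 = 1227.7

1227.7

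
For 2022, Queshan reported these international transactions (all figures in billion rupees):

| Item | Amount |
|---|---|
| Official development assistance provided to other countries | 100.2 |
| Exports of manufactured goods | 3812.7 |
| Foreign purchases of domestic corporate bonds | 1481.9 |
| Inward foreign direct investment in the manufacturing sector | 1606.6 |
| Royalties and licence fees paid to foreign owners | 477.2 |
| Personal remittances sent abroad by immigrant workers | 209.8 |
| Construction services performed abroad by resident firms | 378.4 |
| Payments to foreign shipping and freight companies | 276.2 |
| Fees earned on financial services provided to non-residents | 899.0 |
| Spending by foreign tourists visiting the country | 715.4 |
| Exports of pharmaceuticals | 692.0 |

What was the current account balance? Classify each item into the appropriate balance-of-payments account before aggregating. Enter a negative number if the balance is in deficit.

Goods: 692.0 + 3812.7 = 4504.7
Services: 378.4 + 899.0 + 715.4 - 276.2 - 477.2 = 1239.4
Secondary income: -100.2 - 209.8 = -310.0
Current account = 4504.7 + 1239.4 + (-310.0) = 5434.1
(Excluded from the current account — financial account: foreign purchases of domestic corporate bonds 1481.9, inward foreign direct investment in the manufacturing sector 1606.6.)

5434.1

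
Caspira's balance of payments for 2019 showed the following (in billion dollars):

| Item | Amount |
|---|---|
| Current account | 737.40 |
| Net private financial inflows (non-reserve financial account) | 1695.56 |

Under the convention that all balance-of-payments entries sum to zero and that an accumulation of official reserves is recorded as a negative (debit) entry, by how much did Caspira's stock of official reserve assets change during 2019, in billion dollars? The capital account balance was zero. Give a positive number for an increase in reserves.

2432.96

Official reserve transactions balance = -(737.40 + 1695.56) = -2432.96
An accumulation of reserves is recorded as a debit (negative entry), so the change in the stock of reserves is the negative of that balance.
Change in official reserves = -(-2432.96) = 2432.96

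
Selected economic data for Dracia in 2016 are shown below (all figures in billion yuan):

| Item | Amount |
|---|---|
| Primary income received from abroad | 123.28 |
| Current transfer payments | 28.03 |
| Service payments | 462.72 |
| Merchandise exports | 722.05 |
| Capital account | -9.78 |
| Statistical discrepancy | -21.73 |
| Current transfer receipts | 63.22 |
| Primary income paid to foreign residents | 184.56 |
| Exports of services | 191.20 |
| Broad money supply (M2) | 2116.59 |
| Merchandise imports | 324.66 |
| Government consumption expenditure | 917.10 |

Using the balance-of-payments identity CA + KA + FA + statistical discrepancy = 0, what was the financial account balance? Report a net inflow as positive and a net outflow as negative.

Goods balance = 722.05 - 324.66 = 397.39
Services balance = 191.20 - 462.72 = -271.52
Trade balance (goods + services) = 397.39 + (-271.52) = 125.87
Net primary income = 123.28 - 184.56 = -61.28
Net secondary income = 63.22 - 28.03 = 35.19
Current account = 125.87 + (-61.28) + 35.19 = 99.78
Financial account = -(99.78 + (-9.78) + (-21.73)) = -68.27

-68.27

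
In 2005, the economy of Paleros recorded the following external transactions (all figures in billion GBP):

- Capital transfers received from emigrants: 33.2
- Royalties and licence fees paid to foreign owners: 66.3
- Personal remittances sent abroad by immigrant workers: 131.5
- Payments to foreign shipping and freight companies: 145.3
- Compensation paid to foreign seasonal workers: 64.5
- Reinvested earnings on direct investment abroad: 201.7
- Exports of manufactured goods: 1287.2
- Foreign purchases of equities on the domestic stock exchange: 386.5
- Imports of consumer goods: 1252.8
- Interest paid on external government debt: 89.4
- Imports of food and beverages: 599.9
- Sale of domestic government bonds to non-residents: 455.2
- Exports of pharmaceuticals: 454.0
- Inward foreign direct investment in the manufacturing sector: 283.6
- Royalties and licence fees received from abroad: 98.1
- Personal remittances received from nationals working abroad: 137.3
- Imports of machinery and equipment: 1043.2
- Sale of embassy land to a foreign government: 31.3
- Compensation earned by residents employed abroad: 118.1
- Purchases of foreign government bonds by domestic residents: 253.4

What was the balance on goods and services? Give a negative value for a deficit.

-1268.2

Goods: 1287.2 - 1252.8 + 454.0 - 599.9 - 1043.2 = -1154.7
Services: -145.3 - 66.3 + 98.1 = -113.5
Trade balance = -1154.7 + (-113.5) = -1268.2
(Excluded from the trade balance — capital account: capital transfers received from emigrants 33.2, sale of embassy land to a foreign government 31.3; secondary income: personal remittances sent abroad by immigrant workers 131.5, personal remittances received from nationals working abroad 137.3; primary income: compensation paid to foreign seasonal workers 64.5, reinvested earnings on direct investment abroad 201.7, interest paid on external government debt 89.4, compensation earned by residents employed abroad 118.1; financial account: foreign purchases of equities on the domestic stock exchange 386.5, sale of domestic government bonds to non-residents 455.2, inward foreign direct investment in the manufacturing sector 283.6, purchases of foreign government bonds by domestic residents 253.4.)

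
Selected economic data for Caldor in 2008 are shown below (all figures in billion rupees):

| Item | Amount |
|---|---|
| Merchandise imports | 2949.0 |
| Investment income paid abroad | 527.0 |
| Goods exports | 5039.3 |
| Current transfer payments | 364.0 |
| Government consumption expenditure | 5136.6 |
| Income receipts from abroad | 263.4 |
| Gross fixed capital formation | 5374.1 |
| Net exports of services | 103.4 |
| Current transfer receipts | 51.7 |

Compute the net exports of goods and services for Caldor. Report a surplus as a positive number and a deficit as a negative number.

Goods balance = 5039.3 - 2949.0 = 2090.3
Services balance = 103.4
Trade balance (goods + services) = 2090.3 + 103.4 = 2193.7

2193.7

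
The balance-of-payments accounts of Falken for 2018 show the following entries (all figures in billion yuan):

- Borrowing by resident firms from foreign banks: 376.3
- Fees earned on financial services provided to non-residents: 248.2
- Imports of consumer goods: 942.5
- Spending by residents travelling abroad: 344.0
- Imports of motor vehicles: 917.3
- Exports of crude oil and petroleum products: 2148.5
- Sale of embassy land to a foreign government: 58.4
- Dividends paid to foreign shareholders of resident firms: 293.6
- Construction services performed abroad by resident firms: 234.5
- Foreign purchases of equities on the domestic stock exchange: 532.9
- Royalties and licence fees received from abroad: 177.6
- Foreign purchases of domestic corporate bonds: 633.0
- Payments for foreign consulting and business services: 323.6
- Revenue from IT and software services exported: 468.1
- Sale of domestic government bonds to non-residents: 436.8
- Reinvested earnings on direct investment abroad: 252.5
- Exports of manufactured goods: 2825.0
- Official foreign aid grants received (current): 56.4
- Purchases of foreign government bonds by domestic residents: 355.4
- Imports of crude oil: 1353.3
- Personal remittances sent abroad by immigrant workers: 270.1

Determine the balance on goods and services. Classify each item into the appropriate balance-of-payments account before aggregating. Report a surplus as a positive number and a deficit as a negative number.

2221.2

Goods: -1353.3 + 2825.0 - 917.3 - 942.5 + 2148.5 = 1760.4
Services: 234.5 + 177.6 - 344.0 + 248.2 + 468.1 - 323.6 = 460.8
Trade balance = 1760.4 + 460.8 = 2221.2
(Excluded from the trade balance — financial account: borrowing by resident firms from foreign banks 376.3, foreign purchases of equities on the domestic stock exchange 532.9, foreign purchases of domestic corporate bonds 633.0, sale of domestic government bonds to non-residents 436.8, purchases of foreign government bonds by domestic residents 355.4; capital account: sale of embassy land to a foreign government 58.4; primary income: dividends paid to foreign shareholders of resident firms 293.6, reinvested earnings on direct investment abroad 252.5; secondary income: official foreign aid grants received (current) 56.4, personal remittances sent abroad by immigrant workers 270.1.)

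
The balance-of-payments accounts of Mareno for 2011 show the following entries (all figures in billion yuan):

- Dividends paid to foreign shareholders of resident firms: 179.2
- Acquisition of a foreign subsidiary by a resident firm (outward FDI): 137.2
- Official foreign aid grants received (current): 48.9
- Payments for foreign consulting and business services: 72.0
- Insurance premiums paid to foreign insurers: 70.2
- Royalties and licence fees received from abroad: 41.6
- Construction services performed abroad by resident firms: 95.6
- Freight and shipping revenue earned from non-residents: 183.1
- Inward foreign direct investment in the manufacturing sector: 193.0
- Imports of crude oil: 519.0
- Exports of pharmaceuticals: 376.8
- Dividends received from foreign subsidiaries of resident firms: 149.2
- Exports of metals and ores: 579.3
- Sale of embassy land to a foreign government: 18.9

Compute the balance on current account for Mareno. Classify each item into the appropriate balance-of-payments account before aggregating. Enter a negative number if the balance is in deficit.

634.1

Goods: -519.0 + 376.8 + 579.3 = 437.1
Services: 95.6 - 72.0 - 70.2 + 183.1 + 41.6 = 178.1
Primary income: 149.2 - 179.2 = -30.0
Secondary income: 48.9
Current account = 437.1 + 178.1 + (-30.0) + 48.9 = 634.1
(Excluded from the current account — financial account: acquisition of a foreign subsidiary by a resident firm (outward FDI) 137.2, inward foreign direct investment in the manufacturing sector 193.0; capital account: sale of embassy land to a foreign government 18.9.)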